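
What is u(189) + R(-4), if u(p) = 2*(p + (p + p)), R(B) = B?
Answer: 1130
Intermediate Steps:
u(p) = 6*p (u(p) = 2*(p + 2*p) = 2*(3*p) = 6*p)
u(189) + R(-4) = 6*189 - 4 = 1134 - 4 = 1130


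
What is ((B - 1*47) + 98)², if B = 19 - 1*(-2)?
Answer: 5184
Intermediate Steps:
B = 21 (B = 19 + 2 = 21)
((B - 1*47) + 98)² = ((21 - 1*47) + 98)² = ((21 - 47) + 98)² = (-26 + 98)² = 72² = 5184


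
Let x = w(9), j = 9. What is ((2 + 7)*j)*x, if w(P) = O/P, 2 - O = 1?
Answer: 9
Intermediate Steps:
O = 1 (O = 2 - 1*1 = 2 - 1 = 1)
w(P) = 1/P
x = 1/9 ≈ 0.11111
((2 + 7)*j)*x = ((2 + 7)*9)*(1/9) = (9*9)*(1/9) = 81*(1/9) = 9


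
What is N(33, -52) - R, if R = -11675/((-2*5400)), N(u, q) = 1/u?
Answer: -4993/4752 ≈ -1.0507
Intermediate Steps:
R = 467/432 (R = -11675/(-10800) = -11675*(-1/10800) = 467/432 ≈ 1.0810)
N(33, -52) - R = 1/33 - 1*467/432 = 1/33 - 467/432 = -4993/4752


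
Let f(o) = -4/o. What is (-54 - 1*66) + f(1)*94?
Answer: -496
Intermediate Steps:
(-54 - 1*66) + f(1)*94 = (-54 - 1*66) - 4/1*94 = (-54 - 66) - 4*1*94 = -120 - 4*94 = -120 - 376 = -496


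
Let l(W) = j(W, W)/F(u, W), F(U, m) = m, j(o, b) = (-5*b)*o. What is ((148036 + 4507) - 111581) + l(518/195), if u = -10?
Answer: 1597000/39 ≈ 40949.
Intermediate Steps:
j(o, b) = -5*b*o
l(W) = -5*W (l(W) = (-5*W*W)/W = (-5*W²)/W = -5*W)
((148036 + 4507) - 111581) + l(518/195) = ((148036 + 4507) - 111581) - 2590/195 = (152543 - 111581) - 2590/195 = 40962 - 5*518/195 = 40962 - 518/39 = 1597000/39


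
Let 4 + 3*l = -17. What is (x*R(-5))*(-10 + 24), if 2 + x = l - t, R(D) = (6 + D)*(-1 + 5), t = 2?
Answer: -616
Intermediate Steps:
l = -7 (l = -4/3 + (⅓)*(-17) = -4/3 - 17/3 = -7)
R(D) = 24 + 4*D (R(D) = (6 + D)*4 = 24 + 4*D)
x = -11 (x = -2 + (-7 - 1*2) = -2 + (-7 - 2) = -2 - 9 = -11)
(x*R(-5))*(-10 + 24) = (-11*(24 + 4*(-5)))*(-10 + 24) = -11*(24 - 20)*14 = -11*4*14 = -44*14 = -616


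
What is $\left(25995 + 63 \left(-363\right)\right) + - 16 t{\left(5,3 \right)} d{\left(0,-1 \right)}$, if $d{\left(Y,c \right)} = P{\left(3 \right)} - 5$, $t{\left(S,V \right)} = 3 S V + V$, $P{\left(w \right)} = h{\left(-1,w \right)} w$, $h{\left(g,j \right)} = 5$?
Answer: $-4554$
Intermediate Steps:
$P{\left(w \right)} = 5 w$
$t{\left(S,V \right)} = V + 3 S V$ ($t{\left(S,V \right)} = 3 S V + V = V + 3 S V$)
$d{\left(Y,c \right)} = 10$ ($d{\left(Y,c \right)} = 5 \cdot 3 - 5 = 15 - 5 = 10$)
$\left(25995 + 63 \left(-363\right)\right) + - 16 t{\left(5,3 \right)} d{\left(0,-1 \right)} = \left(25995 + 63 \left(-363\right)\right) + - 16 \cdot 3 \left(1 + 3 \cdot 5\right) 10 = \left(25995 - 22869\right) + - 16 \cdot 3 \left(1 + 15\right) 10 = 3126 + - 16 \cdot 3 \cdot 16 \cdot 10 = 3126 + \left(-16\right) 48 \cdot 10 = 3126 - 7680 = -4554$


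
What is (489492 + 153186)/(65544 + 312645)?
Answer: 214226/126063 ≈ 1.6994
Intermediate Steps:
(489492 + 153186)/(65544 + 312645) = 642678/378189 = 642678*(1/378189) = 214226/126063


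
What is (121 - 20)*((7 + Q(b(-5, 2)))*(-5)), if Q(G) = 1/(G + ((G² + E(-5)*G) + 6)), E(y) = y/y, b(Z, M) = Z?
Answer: -74740/21 ≈ -3559.0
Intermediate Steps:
E(y) = 1
Q(G) = 1/(6 + G² + 2*G) (Q(G) = 1/(G + ((G² + 1*G) + 6)) = 1/(G + ((G² + G) + 6)) = 1/(G + ((G + G²) + 6)) = 1/(G + (6 + G + G²)) = 1/(6 + G² + 2*G))
(121 - 20)*((7 + Q(b(-5, 2)))*(-5)) = (121 - 20)*((7 + 1/(6 + (-5)² + 2*(-5)))*(-5)) = 101*((7 + 1/(6 + 25 - 10))*(-5)) = 101*((7 + 1/21)*(-5)) = 101*((148/21)*(-5)) = 101*(-740/21) = -74740/21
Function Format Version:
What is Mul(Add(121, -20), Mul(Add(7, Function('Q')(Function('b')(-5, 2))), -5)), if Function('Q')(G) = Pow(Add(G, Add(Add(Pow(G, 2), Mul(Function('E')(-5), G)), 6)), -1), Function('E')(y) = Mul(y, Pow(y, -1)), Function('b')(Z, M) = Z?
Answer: Rational(-74740, 21) ≈ -3559.0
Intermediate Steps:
Function('E')(y) = 1
Function('Q')(G) = Pow(Add(6, Pow(G, 2), Mul(2, G)), -1) (Function('Q')(G) = Pow(Add(G, Add(Add(Pow(G, 2), Mul(1, G)), 6)), -1) = Pow(Add(G, Add(Add(Pow(G, 2), G), 6)), -1) = Pow(Add(G, Add(Add(G, Pow(G, 2)), 6)), -1) = Pow(Add(G, Add(6, G, Pow(G, 2))), -1) = Pow(Add(6, Pow(G, 2), Mul(2, G)), -1))
Mul(Add(121, -20), Mul(Add(7, Function('Q')(Function('b')(-5, 2))), -5)) = Mul(Add(121, -20), Mul(Add(7, Pow(Add(6, Pow(-5, 2), Mul(2, -5)), -1)), -5)) = Mul(101, Mul(Add(7, Pow(Add(6, 25, -10), -1)), -5)) = Mul(101, Mul(Add(7, Pow(21, -1)), -5)) = Mul(101, Mul(Add(7, Rational(1, 21)), -5)) = Mul(101, Mul(Rational(148, 21), -5)) = Mul(101, Rational(-740, 21)) = Rational(-74740, 21)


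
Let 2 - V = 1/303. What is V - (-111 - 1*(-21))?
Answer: 27875/303 ≈ 91.997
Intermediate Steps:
V = 605/303 (V = 2 - 1/303 = 605/303 ≈ 1.9967)
V - (-111 - 1*(-21)) = 605/303 - (-111 - 1*(-21)) = 605/303 - (-111 + 21) = 605/303 - 1*(-90) = 605/303 + 90 = 27875/303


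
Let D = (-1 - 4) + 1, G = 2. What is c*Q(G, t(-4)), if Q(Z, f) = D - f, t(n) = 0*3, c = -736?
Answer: 2944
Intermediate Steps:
D = -4 (D = -5 + 1 = -4)
t(n) = 0
Q(Z, f) = -4 - f
c*Q(G, t(-4)) = -736*(-4 - 1*0) = -736*(-4 + 0) = -736*(-4) = 2944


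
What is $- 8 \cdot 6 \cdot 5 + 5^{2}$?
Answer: $-215$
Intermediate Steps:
$- 8 \cdot 6 \cdot 5 + 5^{2} = \left(-8\right) 30 + 25 = -240 + 25 = -215$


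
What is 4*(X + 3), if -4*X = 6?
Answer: 6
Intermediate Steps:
X = -3/2 (X = -¼*6 = -3/2 ≈ -1.5000)
4*(X + 3) = 4*(-3/2 + 3) = 4*(3/2) = 6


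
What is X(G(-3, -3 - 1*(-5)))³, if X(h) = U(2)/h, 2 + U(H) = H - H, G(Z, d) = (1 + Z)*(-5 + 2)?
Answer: -1/27 ≈ -0.037037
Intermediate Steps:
G(Z, d) = -3 - 3*Z (G(Z, d) = (1 + Z)*(-3) = -3 - 3*Z)
U(H) = -2 (U(H) = -2 + (H - H) = -2 + 0 = -2)
X(h) = -2/h
X(G(-3, -3 - 1*(-5)))³ = (-2/(-3 - 3*(-3)))³ = (-2/(-3 + 9))³ = (-2/6)³ = (-2*⅙)³ = (-⅓)³ = -1/27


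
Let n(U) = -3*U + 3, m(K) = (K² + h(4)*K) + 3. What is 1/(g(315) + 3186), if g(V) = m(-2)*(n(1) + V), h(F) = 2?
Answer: 1/4131 ≈ 0.00024207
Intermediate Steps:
m(K) = 3 + K² + 2*K (m(K) = (K² + 2*K) + 3 = 3 + K² + 2*K)
n(U) = 3 - 3*U
g(V) = 3*V (g(V) = (3 + (-2)² + 2*(-2))*((3 - 3*1) + V) = (3 + 4 - 4)*((3 - 3) + V) = 3*(0 + V) = 3*V)
1/(g(315) + 3186) = 1/(3*315 + 3186) = 1/(945 + 3186) = 1/4131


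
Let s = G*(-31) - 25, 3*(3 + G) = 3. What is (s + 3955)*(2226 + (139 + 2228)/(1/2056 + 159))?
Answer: 2924367871344/326905 ≈ 8.9456e+6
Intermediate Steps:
G = -2 (G = -3 + (⅓)*3 = -3 + 1 = -2)
s = 37 (s = -2*(-31) - 25 = 62 - 25 = 37)
(s + 3955)*(2226 + (139 + 2228)/(1/2056 + 159)) = (37 + 3955)*(2226 + (139 + 2228)/(1/2056 + 159)) = 3992*(2226 + 2367/(1/2056 + 159)) = 3992*(2226 + 2367/(326905/2056)) = 3992*(2226 + 2367*(2056/326905)) = 3992*(2226 + 4866552/326905) = 3992*(732557082/326905) = 2924367871344/326905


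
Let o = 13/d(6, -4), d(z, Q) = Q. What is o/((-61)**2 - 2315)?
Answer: -13/5624 ≈ -0.0023115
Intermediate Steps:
o = -13/4 (o = 13/(-4) = 13*(-1/4) = -13/4 ≈ -3.2500)
o/((-61)**2 - 2315) = -13/(4*((-61)**2 - 2315)) = -13/(4*(3721 - 2315)) = -13/4/1406 = -13/4*1/1406 = -13/5624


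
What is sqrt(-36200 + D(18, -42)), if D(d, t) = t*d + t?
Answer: I*sqrt(36998) ≈ 192.35*I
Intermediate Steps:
D(d, t) = t + d*t (D(d, t) = d*t + t = t + d*t)
sqrt(-36200 + D(18, -42)) = sqrt(-36200 - 42*(1 + 18)) = sqrt(-36200 - 42*19) = sqrt(-36200 - 798) = sqrt(-36998) = I*sqrt(36998)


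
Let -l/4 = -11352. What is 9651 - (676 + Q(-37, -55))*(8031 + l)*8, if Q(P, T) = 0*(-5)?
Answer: -288988461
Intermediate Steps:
l = 45408 (l = -4*(-11352) = 45408)
Q(P, T) = 0
9651 - (676 + Q(-37, -55))*(8031 + l)*8 = 9651 - (676 + 0)*(8031 + 45408)*8 = 9651 - 676*53439*8 = 9651 - 36124764*8 = 9651 - 1*288998112 = 9651 - 288998112 = -288988461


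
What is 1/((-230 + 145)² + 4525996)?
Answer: 1/4533221 ≈ 2.2059e-7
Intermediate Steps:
1/((-230 + 145)² + 4525996) = 1/((-85)² + 4525996) = 1/(7225 + 4525996) = 1/4533221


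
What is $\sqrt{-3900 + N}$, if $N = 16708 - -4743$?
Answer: $\sqrt{17551} \approx 132.48$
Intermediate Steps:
$N = 21451$ ($N = 16708 + 4743 = 21451$)
$\sqrt{-3900 + N} = \sqrt{-3900 + 21451} = \sqrt{17551}$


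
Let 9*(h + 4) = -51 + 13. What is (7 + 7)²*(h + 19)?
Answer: 19012/9 ≈ 2112.4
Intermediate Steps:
h = -74/9 (h = -4 + (-51 + 13)/9 = -4 + (⅑)*(-38) = -4 - 38/9 = -74/9 ≈ -8.2222)
(7 + 7)²*(h + 19) = (7 + 7)²*(-74/9 + 19) = 14²*(97/9) = 196*(97/9) = 19012/9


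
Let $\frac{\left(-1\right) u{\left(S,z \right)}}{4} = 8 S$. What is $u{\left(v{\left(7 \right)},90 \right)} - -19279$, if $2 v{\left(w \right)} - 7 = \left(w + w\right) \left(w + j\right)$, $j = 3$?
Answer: $16927$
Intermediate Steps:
$v{\left(w \right)} = \frac{7}{2} + w \left(3 + w\right)$ ($v{\left(w \right)} = \frac{7}{2} + \frac{\left(w + w\right) \left(w + 3\right)}{2} = \frac{7}{2} + \frac{2 w \left(3 + w\right)}{2} = \frac{7}{2} + w \left(3 + w\right)$)
$u{\left(S,z \right)} = - 32 S$ ($u{\left(S,z \right)} = - 4 \cdot 8 S = - 32 S$)
$u{\left(v{\left(7 \right)},90 \right)} - -19279 = - 32 \left(\frac{7}{2} + 7^{2} + 3 \cdot 7\right) - -19279 = - 32 \left(\frac{7}{2} + 49 + 21\right) + 19279 = \left(-32\right) \frac{147}{2} + 19279 = -2352 + 19279 = 16927$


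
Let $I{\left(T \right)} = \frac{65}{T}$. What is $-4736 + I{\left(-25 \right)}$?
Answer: $- \frac{23693}{5} \approx -4738.6$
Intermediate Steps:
$-4736 + I{\left(-25 \right)} = -4736 + \frac{65}{-25} = -4736 + 65 \left(- \frac{1}{25}\right) = -4736 - \frac{13}{5} = - \frac{23693}{5}$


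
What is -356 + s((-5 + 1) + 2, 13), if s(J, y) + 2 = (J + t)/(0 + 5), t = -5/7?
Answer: -12549/35 ≈ -358.54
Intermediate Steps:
t = -5/7 (t = -5*1/7 = -5/7 ≈ -0.71429)
s(J, y) = -15/7 + J/5 (s(J, y) = -2 + (J - 5/7)/(0 + 5) = -2 + (-5/7 + J)/5 = -2 + (-5/7 + J)*(1/5) = -2 + (-1/7 + J/5) = -15/7 + J/5)
-356 + s((-5 + 1) + 2, 13) = -356 + (-15/7 + ((-5 + 1) + 2)/5) = -356 + (-15/7 + (-4 + 2)/5) = -356 + (-15/7 + (1/5)*(-2)) = -356 + (-15/7 - 2/5) = -356 - 89/35 = -12549/35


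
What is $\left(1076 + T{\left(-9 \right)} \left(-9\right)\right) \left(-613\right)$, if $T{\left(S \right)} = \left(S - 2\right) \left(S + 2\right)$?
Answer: $-234779$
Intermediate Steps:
$T{\left(S \right)} = \left(-2 + S\right) \left(2 + S\right)$
$\left(1076 + T{\left(-9 \right)} \left(-9\right)\right) \left(-613\right) = \left(1076 + \left(-4 + \left(-9\right)^{2}\right) \left(-9\right)\right) \left(-613\right) = \left(1076 + \left(-4 + 81\right) \left(-9\right)\right) \left(-613\right) = \left(1076 + 77 \left(-9\right)\right) \left(-613\right) = \left(1076 - 693\right) \left(-613\right) = 383 \left(-613\right) = -234779$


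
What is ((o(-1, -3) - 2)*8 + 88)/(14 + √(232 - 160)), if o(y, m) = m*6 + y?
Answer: -280/31 + 120*√2/31 ≈ -3.5579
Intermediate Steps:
o(y, m) = y + 6*m (o(y, m) = 6*m + y = y + 6*m)
((o(-1, -3) - 2)*8 + 88)/(14 + √(232 - 160)) = (((-1 + 6*(-3)) - 2)*8 + 88)/(14 + √(232 - 160)) = (((-1 - 18) - 2)*8 + 88)/(14 + √72) = ((-19 - 2)*8 + 88)/(14 + 6*√2) = (-21*8 + 88)/(14 + 6*√2) = (-168 + 88)/(14 + 6*√2) = -80/(14 + 6*√2)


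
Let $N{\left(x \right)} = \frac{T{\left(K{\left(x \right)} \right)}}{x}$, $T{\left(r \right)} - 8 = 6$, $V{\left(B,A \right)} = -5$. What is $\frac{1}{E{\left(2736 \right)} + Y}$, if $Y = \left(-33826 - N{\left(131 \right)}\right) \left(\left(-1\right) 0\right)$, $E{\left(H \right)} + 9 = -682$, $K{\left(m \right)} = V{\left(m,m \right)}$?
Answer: $- \frac{1}{691} \approx -0.0014472$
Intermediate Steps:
$K{\left(m \right)} = -5$
$T{\left(r \right)} = 14$ ($T{\left(r \right)} = 8 + 6 = 14$)
$E{\left(H \right)} = -691$ ($E{\left(H \right)} = -9 - 682 = -691$)
$N{\left(x \right)} = \frac{14}{x}$
$Y = 0$ ($Y = \left(-33826 - \frac{14}{131}\right) \left(\left(-1\right) 0\right) = \left(-33826 - 14 \cdot \frac{1}{131}\right) 0 = \left(-33826 - \frac{14}{131}\right) 0 = \left(- \frac{4431220}{131}\right) 0 = 0$)
$\frac{1}{E{\left(2736 \right)} + Y} = \frac{1}{-691 + 0} = \frac{1}{-691} = - \frac{1}{691}$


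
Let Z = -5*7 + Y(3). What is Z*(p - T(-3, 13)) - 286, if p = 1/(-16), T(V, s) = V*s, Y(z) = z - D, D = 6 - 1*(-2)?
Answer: -3687/2 ≈ -1843.5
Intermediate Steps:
D = 8 (D = 6 + 2 = 8)
Y(z) = -8 + z (Y(z) = z - 1*8 = z - 8 = -8 + z)
p = -1/16 ≈ -0.062500
Z = -40 (Z = -5*7 + (-8 + 3) = -35 - 5 = -40)
Z*(p - T(-3, 13)) - 286 = -40*(-1/16 - (-3)*13) - 286 = -40*(-1/16 - 1*(-39)) - 286 = -40*(-1/16 + 39) - 286 = -40*623/16 - 286 = -3115/2 - 286 = -3687/2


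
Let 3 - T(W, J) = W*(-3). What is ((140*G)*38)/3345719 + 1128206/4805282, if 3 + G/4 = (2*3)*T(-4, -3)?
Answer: -1026977302303/8038561643879 ≈ -0.12776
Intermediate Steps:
T(W, J) = 3 + 3*W (T(W, J) = 3 - W*(-3) = 3 - (-3)*W = 3 + 3*W)
G = -228 (G = -12 + 4*((2*3)*(3 + 3*(-4))) = -12 + 4*(6*(3 - 12)) = -12 + 4*(6*(-9)) = -12 + 4*(-54) = -12 - 216 = -228)
((140*G)*38)/3345719 + 1128206/4805282 = ((140*(-228))*38)/3345719 + 1128206/4805282 = -31920*38*(1/3345719) + 1128206*(1/4805282) = -1212960*1/3345719 + 564103/2402641 = -1212960/3345719 + 564103/2402641 = -1026977302303/8038561643879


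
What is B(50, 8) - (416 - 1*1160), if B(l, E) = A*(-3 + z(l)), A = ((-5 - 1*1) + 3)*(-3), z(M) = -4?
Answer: 681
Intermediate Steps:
A = 9 (A = ((-5 - 1) + 3)*(-3) = (-6 + 3)*(-3) = -3*(-3) = 9)
B(l, E) = -63 (B(l, E) = 9*(-3 - 4) = 9*(-7) = -63)
B(50, 8) - (416 - 1*1160) = -63 - (416 - 1*1160) = -63 - (416 - 1160) = -63 - 1*(-744) = -63 + 744 = 681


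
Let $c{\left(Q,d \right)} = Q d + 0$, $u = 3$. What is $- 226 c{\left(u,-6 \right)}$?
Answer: $4068$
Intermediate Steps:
$c{\left(Q,d \right)} = Q d$
$- 226 c{\left(u,-6 \right)} = - 226 \cdot 3 \left(-6\right) = \left(-226\right) \left(-18\right) = 4068$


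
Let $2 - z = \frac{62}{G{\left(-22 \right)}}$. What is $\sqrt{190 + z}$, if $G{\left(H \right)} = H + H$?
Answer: $\frac{\sqrt{93610}}{22} \approx 13.907$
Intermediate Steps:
$G{\left(H \right)} = 2 H$
$z = \frac{75}{22}$ ($z = 2 - \frac{62}{2 \left(-22\right)} = 2 - \frac{62}{-44} = 2 - 62 \left(- \frac{1}{44}\right) = 2 - - \frac{31}{22} = 2 + \frac{31}{22} = \frac{75}{22} \approx 3.4091$)
$\sqrt{190 + z} = \sqrt{190 + \frac{75}{22}} = \sqrt{\frac{4255}{22}} = \frac{\sqrt{93610}}{22}$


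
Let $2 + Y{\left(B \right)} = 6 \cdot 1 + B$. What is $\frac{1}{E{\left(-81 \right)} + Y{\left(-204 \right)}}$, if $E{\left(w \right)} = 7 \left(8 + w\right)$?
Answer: $- \frac{1}{711} \approx -0.0014065$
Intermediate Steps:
$Y{\left(B \right)} = 4 + B$ ($Y{\left(B \right)} = -2 + \left(6 \cdot 1 + B\right) = -2 + \left(6 + B\right) = 4 + B$)
$E{\left(w \right)} = 56 + 7 w$
$\frac{1}{E{\left(-81 \right)} + Y{\left(-204 \right)}} = \frac{1}{\left(56 + 7 \left(-81\right)\right) + \left(4 - 204\right)} = \frac{1}{\left(56 - 567\right) - 200} = \frac{1}{-511 - 200} = \frac{1}{-711} = - \frac{1}{711}$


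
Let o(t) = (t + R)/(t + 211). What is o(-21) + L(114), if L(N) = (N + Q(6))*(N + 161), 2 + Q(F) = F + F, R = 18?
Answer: 6478997/190 ≈ 34100.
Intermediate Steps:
Q(F) = -2 + 2*F (Q(F) = -2 + (F + F) = -2 + 2*F)
o(t) = (18 + t)/(211 + t) (o(t) = (t + 18)/(t + 211) = (18 + t)/(211 + t))
L(N) = (10 + N)*(161 + N) (L(N) = (N + (-2 + 2*6))*(N + 161) = (N + (-2 + 12))*(161 + N) = (N + 10)*(161 + N) = (10 + N)*(161 + N))
o(-21) + L(114) = (18 - 21)/(211 - 21) + (1610 + 114**2 + 171*114) = -3/190 + (1610 + 12996 + 19494) = (1/190)*(-3) + 34100 = -3/190 + 34100 = 6478997/190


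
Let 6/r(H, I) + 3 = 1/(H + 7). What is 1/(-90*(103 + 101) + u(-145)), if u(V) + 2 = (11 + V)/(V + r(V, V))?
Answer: -61003/1120081476 ≈ -5.4463e-5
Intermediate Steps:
r(H, I) = 6/(-3 + 1/(7 + H)) (r(H, I) = 6/(-3 + 1/(H + 7)) = 6/(-3 + 1/(7 + H)))
u(V) = -2 + (11 + V)/(V + 6*(-7 - V)/(20 + 3*V))
1/(-90*(103 + 101) + u(-145)) = 1/(-90*(103 + 101) + (304 - 3*(-145)**2 + 25*(-145))/(-42 + 3*(-145)**2 + 14*(-145))) = 1/(-90*204 + (304 - 3*21025 - 3625)/(-42 + 3*21025 - 2030)) = 1/(-18360 + (304 - 63075 - 3625)/(-42 + 63075 - 2030)) = 1/(-18360 - 66396/61003) = 1/(-1120081476/61003) = -61003/1120081476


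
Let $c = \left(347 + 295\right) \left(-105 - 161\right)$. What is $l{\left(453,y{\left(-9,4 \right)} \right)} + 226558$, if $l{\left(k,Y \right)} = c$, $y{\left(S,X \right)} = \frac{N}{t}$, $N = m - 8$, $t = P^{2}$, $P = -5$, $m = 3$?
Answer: $55786$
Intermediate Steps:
$t = 25$ ($t = \left(-5\right)^{2} = 25$)
$N = -5$ ($N = 3 - 8 = -5$)
$c = -170772$ ($c = 642 \left(-266\right) = -170772$)
$y{\left(S,X \right)} = - \frac{1}{5}$ ($y{\left(S,X \right)} = - \frac{5}{25} = \left(-5\right) \frac{1}{25} = - \frac{1}{5}$)
$l{\left(k,Y \right)} = -170772$
$l{\left(453,y{\left(-9,4 \right)} \right)} + 226558 = -170772 + 226558 = 55786$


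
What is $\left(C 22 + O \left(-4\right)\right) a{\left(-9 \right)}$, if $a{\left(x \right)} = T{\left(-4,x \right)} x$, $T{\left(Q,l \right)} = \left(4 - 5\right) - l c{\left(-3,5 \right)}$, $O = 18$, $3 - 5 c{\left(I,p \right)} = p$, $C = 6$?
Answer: $2484$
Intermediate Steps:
$c{\left(I,p \right)} = \frac{3}{5} - \frac{p}{5}$
$T{\left(Q,l \right)} = -1 + \frac{2 l}{5}$ ($T{\left(Q,l \right)} = \left(4 - 5\right) - l \left(\frac{3}{5} - 1\right) = -1 - l \left(\frac{3}{5} - 1\right) = -1 - l \left(- \frac{2}{5}\right) = -1 - - \frac{2 l}{5} = -1 + \frac{2 l}{5}$)
$a{\left(x \right)} = x \left(-1 + \frac{2 x}{5}\right)$ ($a{\left(x \right)} = \left(-1 + \frac{2 x}{5}\right) x = x \left(-1 + \frac{2 x}{5}\right)$)
$\left(C 22 + O \left(-4\right)\right) a{\left(-9 \right)} = \left(6 \cdot 22 + 18 \left(-4\right)\right) \frac{1}{5} \left(-9\right) \left(-5 + 2 \left(-9\right)\right) = \left(132 - 72\right) \frac{1}{5} \left(-9\right) \left(-5 - 18\right) = 60 \cdot \frac{1}{5} \left(-9\right) \left(-23\right) = 60 \cdot \frac{207}{5} = 2484$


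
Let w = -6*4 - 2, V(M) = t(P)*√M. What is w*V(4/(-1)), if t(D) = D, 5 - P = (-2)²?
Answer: -52*I ≈ -52.0*I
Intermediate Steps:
P = 1 (P = 5 - 1*(-2)² = 5 - 1*4 = 5 - 4 = 1)
V(M) = √M (V(M) = 1*√M = √M)
w = -26 (w = -24 - 2 = -26)
w*V(4/(-1)) = -26*2*I = -52*I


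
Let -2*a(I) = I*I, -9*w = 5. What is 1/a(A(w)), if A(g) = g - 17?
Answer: -81/12482 ≈ -0.0064893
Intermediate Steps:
w = -5/9 (w = -1/9*5 = -5/9 ≈ -0.55556)
A(g) = -17 + g
a(I) = -I**2/2 (a(I) = -I*I/2 = -I**2/2)
1/a(A(w)) = 1/(-(-17 - 5/9)**2/2) = 1/(-(-158/9)**2/2) = 1/(-1/2*24964/81) = 1/(-12482/81) = -81/12482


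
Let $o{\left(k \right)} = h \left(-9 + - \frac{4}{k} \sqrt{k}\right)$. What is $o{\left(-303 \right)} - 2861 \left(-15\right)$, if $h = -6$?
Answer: $42969 - \frac{8 i \sqrt{303}}{101} \approx 42969.0 - 1.3788 i$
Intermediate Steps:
$o{\left(k \right)} = 54 + \frac{24}{\sqrt{k}}$ ($o{\left(k \right)} = - 6 \left(-9 + - \frac{4}{k} \sqrt{k}\right) = - 6 \left(-9 - \frac{4}{\sqrt{k}}\right) = 54 + \frac{24}{\sqrt{k}}$)
$o{\left(-303 \right)} - 2861 \left(-15\right) = \left(54 + \frac{24}{i \sqrt{303}}\right) - 2861 \left(-15\right) = \left(54 + 24 \left(- \frac{i \sqrt{303}}{303}\right)\right) - -42915 = \left(54 - \frac{8 i \sqrt{303}}{101}\right) + 42915 = 42969 - \frac{8 i \sqrt{303}}{101}$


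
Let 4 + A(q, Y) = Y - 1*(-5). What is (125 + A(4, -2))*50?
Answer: 6200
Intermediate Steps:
A(q, Y) = 1 + Y (A(q, Y) = -4 + (Y - 1*(-5)) = -4 + (Y + 5) = -4 + (5 + Y) = 1 + Y)
(125 + A(4, -2))*50 = (125 + (1 - 2))*50 = (125 - 1)*50 = 124*50 = 6200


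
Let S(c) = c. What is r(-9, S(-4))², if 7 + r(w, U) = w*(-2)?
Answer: 121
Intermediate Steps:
r(w, U) = -7 - 2*w (r(w, U) = -7 + w*(-2) = -7 - 2*w)
r(-9, S(-4))² = (-7 - 2*(-9))² = (-7 + 18)² = 11² = 121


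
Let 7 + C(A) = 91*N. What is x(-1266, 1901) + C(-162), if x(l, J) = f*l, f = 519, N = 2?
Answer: -656879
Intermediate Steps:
x(l, J) = 519*l
C(A) = 175 (C(A) = -7 + 91*2 = -7 + 182 = 175)
x(-1266, 1901) + C(-162) = 519*(-1266) + 175 = -657054 + 175 = -656879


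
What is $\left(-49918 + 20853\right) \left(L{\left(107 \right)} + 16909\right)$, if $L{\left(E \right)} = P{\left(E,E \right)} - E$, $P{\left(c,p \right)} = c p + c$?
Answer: $-824225270$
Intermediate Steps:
$P{\left(c,p \right)} = c + c p$
$L{\left(E \right)} = - E + E \left(1 + E\right)$ ($L{\left(E \right)} = E \left(1 + E\right) - E = - E + E \left(1 + E\right)$)
$\left(-49918 + 20853\right) \left(L{\left(107 \right)} + 16909\right) = \left(-49918 + 20853\right) \left(107^{2} + 16909\right) = - 29065 \left(11449 + 16909\right) = \left(-29065\right) 28358 = -824225270$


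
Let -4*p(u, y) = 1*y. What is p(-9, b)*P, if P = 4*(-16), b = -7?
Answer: -112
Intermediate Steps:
P = -64
p(u, y) = -y/4
p(-9, b)*P = -1/4*(-7)*(-64) = (7/4)*(-64) = -112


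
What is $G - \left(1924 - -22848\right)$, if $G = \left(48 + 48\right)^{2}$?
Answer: $-15556$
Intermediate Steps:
$G = 9216$ ($G = 96^{2} = 9216$)
$G - \left(1924 - -22848\right) = 9216 - \left(1924 - -22848\right) = 9216 - \left(1924 + 22848\right) = 9216 - 24772 = -15556$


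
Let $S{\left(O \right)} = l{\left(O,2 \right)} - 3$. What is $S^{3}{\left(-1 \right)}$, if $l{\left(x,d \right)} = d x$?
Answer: $-125$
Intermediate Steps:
$S{\left(O \right)} = -3 + 2 O$ ($S{\left(O \right)} = 2 O - 3 = -3 + 2 O$)
$S^{3}{\left(-1 \right)} = \left(-3 + 2 \left(-1\right)\right)^{3} = \left(-3 - 2\right)^{3} = \left(-5\right)^{3} = -125$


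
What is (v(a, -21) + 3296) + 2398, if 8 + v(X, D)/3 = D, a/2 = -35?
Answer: 5607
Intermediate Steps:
a = -70 (a = 2*(-35) = -70)
v(X, D) = -24 + 3*D
(v(a, -21) + 3296) + 2398 = ((-24 + 3*(-21)) + 3296) + 2398 = ((-24 - 63) + 3296) + 2398 = (-87 + 3296) + 2398 = 3209 + 2398 = 5607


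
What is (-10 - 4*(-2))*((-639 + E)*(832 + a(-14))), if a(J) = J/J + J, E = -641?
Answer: 2096640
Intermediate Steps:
a(J) = 1 + J
(-10 - 4*(-2))*((-639 + E)*(832 + a(-14))) = (-10 - 4*(-2))*((-639 - 641)*(832 + (1 - 14))) = (-10 + 8)*(-1280*(832 - 13)) = -(-2560)*819 = -2*(-1048320) = 2096640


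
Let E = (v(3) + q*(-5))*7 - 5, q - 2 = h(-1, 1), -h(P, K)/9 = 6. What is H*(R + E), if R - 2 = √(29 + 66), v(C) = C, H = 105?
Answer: 192990 + 105*√95 ≈ 1.9401e+5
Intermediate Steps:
h(P, K) = -54 (h(P, K) = -9*6 = -54)
q = -52 (q = 2 - 54 = -52)
E = 1836 (E = (3 - 52*(-5))*7 - 5 = (3 + 260)*7 - 5 = 263*7 - 5 = 1841 - 5 = 1836)
R = 2 + √95 (R = 2 + √(29 + 66) = 2 + √95 ≈ 11.747)
H*(R + E) = 105*((2 + √95) + 1836) = 105*(1838 + √95) = 192990 + 105*√95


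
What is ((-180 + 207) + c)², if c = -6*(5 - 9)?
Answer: 2601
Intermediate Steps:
c = 24 (c = -6*(-4) = 24)
((-180 + 207) + c)² = ((-180 + 207) + 24)² = (27 + 24)² = 51² = 2601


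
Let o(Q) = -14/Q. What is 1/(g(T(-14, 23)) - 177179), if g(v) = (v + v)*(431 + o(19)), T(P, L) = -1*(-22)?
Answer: -19/3006701 ≈ -6.3192e-6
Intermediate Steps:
T(P, L) = 22
g(v) = 16350*v/19 (g(v) = (v + v)*(431 - 14/19) = (2*v)*(431 - 14*1/19) = (2*v)*(431 - 14/19) = (2*v)*(8175/19) = 16350*v/19)
1/(g(T(-14, 23)) - 177179) = 1/((16350/19)*22 - 177179) = 1/(359700/19 - 177179) = 1/(-3006701/19) = -19/3006701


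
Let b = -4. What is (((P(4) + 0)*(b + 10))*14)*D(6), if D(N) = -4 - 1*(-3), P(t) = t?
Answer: -336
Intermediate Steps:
D(N) = -1 (D(N) = -4 + 3 = -1)
(((P(4) + 0)*(b + 10))*14)*D(6) = (((4 + 0)*(-4 + 10))*14)*(-1) = ((4*6)*14)*(-1) = (24*14)*(-1) = 336*(-1) = -336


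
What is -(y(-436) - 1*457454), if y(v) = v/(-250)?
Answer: 57181532/125 ≈ 4.5745e+5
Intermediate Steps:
y(v) = -v/250 (y(v) = v*(-1/250) = -v/250)
-(y(-436) - 1*457454) = -(-1/250*(-436) - 1*457454) = -(218/125 - 457454) = -1*(-57181532/125) = 57181532/125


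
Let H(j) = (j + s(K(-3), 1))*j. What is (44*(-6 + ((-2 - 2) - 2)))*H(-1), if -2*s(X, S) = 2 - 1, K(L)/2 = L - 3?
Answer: -792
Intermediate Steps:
K(L) = -6 + 2*L (K(L) = 2*(L - 3) = 2*(-3 + L) = -6 + 2*L)
s(X, S) = -½ (s(X, S) = -(2 - 1)/2 = -½*1 = -½)
H(j) = j*(-½ + j) (H(j) = (j - ½)*j = (-½ + j)*j = j*(-½ + j))
(44*(-6 + ((-2 - 2) - 2)))*H(-1) = (44*(-6 + ((-2 - 2) - 2)))*(-(-½ - 1)) = (44*(-6 + (-4 - 2)))*(-1*(-3/2)) = (44*(-6 - 6))*(3/2) = (44*(-12))*(3/2) = -528*3/2 = -792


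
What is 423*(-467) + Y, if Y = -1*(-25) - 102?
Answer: -197618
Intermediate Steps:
Y = -77 (Y = 25 - 102 = -77)
423*(-467) + Y = 423*(-467) - 77 = -197541 - 77 = -197618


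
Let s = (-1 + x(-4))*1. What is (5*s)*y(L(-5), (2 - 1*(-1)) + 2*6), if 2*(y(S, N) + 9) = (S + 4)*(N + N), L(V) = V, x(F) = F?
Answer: 600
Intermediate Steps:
y(S, N) = -9 + N*(4 + S) (y(S, N) = -9 + ((S + 4)*(N + N))/2 = -9 + ((4 + S)*(2*N))/2 = -9 + (2*N*(4 + S))/2 = -9 + N*(4 + S))
s = -5 (s = (-1 - 4)*1 = -5*1 = -5)
(5*s)*y(L(-5), (2 - 1*(-1)) + 2*6) = (5*(-5))*(-9 + 4*((2 - 1*(-1)) + 2*6) + ((2 - 1*(-1)) + 2*6)*(-5)) = -25*(-9 + 4*((2 + 1) + 12) + ((2 + 1) + 12)*(-5)) = -25*(-9 + 4*(3 + 12) + (3 + 12)*(-5)) = -25*(-9 + 4*15 + 15*(-5)) = -25*(-9 + 60 - 75) = -25*(-24) = 600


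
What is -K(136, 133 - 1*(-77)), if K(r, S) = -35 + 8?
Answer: 27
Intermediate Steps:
K(r, S) = -27
-K(136, 133 - 1*(-77)) = -1*(-27) = 27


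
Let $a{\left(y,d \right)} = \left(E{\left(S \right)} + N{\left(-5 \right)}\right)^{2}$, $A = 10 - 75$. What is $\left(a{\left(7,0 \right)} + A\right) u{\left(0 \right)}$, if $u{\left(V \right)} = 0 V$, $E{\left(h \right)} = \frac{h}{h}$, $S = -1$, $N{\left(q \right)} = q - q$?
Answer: $0$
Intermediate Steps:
$N{\left(q \right)} = 0$
$E{\left(h \right)} = 1$
$A = -65$
$a{\left(y,d \right)} = 1$ ($a{\left(y,d \right)} = \left(1 + 0\right)^{2} = 1^{2} = 1$)
$u{\left(V \right)} = 0$
$\left(a{\left(7,0 \right)} + A\right) u{\left(0 \right)} = \left(1 - 65\right) 0 = \left(-64\right) 0 = 0$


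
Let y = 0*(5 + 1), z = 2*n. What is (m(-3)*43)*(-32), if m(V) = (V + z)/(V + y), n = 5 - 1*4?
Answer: -1376/3 ≈ -458.67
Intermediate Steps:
n = 1 (n = 5 - 4 = 1)
z = 2 (z = 2*1 = 2)
y = 0 (y = 0*6 = 0)
m(V) = (2 + V)/V (m(V) = (V + 2)/(V + 0) = (2 + V)/V)
(m(-3)*43)*(-32) = (((2 - 3)/(-3))*43)*(-32) = (-1/3*(-1)*43)*(-32) = ((1/3)*43)*(-32) = (43/3)*(-32) = -1376/3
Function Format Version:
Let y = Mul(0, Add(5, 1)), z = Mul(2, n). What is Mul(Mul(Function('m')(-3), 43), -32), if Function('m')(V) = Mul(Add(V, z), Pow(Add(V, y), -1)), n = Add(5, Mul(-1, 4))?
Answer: Rational(-1376, 3) ≈ -458.67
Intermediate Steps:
n = 1 (n = Add(5, -4) = 1)
z = 2 (z = Mul(2, 1) = 2)
y = 0 (y = Mul(0, 6) = 0)
Function('m')(V) = Mul(Pow(V, -1), Add(2, V)) (Function('m')(V) = Mul(Add(V, 2), Pow(Add(V, 0), -1)) = Mul(Add(2, V), Pow(V, -1)) = Mul(Pow(V, -1), Add(2, V)))
Mul(Mul(Function('m')(-3), 43), -32) = Mul(Mul(Mul(Pow(-3, -1), Add(2, -3)), 43), -32) = Mul(Mul(Mul(Rational(-1, 3), -1), 43), -32) = Mul(Mul(Rational(1, 3), 43), -32) = Mul(Rational(43, 3), -32) = Rational(-1376, 3)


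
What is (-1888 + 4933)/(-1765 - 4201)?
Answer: -3045/5966 ≈ -0.51039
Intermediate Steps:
(-1888 + 4933)/(-1765 - 4201) = 3045/(-5966) = 3045*(-1/5966) = -3045/5966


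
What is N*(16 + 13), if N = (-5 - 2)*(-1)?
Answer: 203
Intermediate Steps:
N = 7 (N = -7*(-1) = 7)
N*(16 + 13) = 7*(16 + 13) = 7*29 = 203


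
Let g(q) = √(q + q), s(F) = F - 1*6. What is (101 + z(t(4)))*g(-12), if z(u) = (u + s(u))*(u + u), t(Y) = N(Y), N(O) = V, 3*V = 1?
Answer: 1754*I*√6/9 ≈ 477.38*I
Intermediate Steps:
V = ⅓ (V = (⅓)*1 = ⅓ ≈ 0.33333)
N(O) = ⅓
t(Y) = ⅓
s(F) = -6 + F (s(F) = F - 6 = -6 + F)
z(u) = 2*u*(-6 + 2*u) (z(u) = (u + (-6 + u))*(u + u) = (-6 + 2*u)*(2*u) = 2*u*(-6 + 2*u))
g(q) = √2*√q (g(q) = √(2*q) = √2*√q)
(101 + z(t(4)))*g(-12) = (101 + 4*(⅓)*(-3 + ⅓))*(√2*√(-12)) = (101 + 4*(⅓)*(-8/3))*(√2*(2*I*√3)) = (101 - 32/9)*(2*I*√6) = 877*(2*I*√6)/9 = 1754*I*√6/9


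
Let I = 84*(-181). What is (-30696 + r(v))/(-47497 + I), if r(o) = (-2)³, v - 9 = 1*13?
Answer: 30704/62701 ≈ 0.48969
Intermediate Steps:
v = 22 (v = 9 + 1*13 = 9 + 13 = 22)
I = -15204
r(o) = -8
(-30696 + r(v))/(-47497 + I) = (-30696 - 8)/(-47497 - 15204) = -30704/(-62701) = -30704*(-1/62701) = 30704/62701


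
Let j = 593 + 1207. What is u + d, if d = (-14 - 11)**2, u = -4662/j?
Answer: 62241/100 ≈ 622.41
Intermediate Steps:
j = 1800
u = -259/100 (u = -4662/1800 = -4662*1/1800 = -259/100 ≈ -2.5900)
d = 625 (d = (-25)**2 = 625)
u + d = -259/100 + 625 = 62241/100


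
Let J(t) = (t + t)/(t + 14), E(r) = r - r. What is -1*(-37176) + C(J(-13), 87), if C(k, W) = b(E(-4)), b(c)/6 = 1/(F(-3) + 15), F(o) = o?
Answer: 74353/2 ≈ 37177.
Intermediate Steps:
E(r) = 0
J(t) = 2*t/(14 + t) (J(t) = (2*t)/(14 + t) = 2*t/(14 + t))
b(c) = ½ (b(c) = 6/(-3 + 15) = 6/12 = 6*(1/12) = ½)
C(k, W) = ½
-1*(-37176) + C(J(-13), 87) = -1*(-37176) + ½ = 37176 + ½ = 74353/2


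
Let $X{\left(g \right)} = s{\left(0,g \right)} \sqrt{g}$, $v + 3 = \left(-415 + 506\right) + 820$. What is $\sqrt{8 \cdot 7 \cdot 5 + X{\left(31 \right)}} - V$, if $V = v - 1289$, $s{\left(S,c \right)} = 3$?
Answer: $381 + \sqrt{280 + 3 \sqrt{31}} \approx 398.23$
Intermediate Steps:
$v = 908$ ($v = -3 + \left(\left(-415 + 506\right) + 820\right) = -3 + \left(91 + 820\right) = -3 + 911 = 908$)
$X{\left(g \right)} = 3 \sqrt{g}$
$V = -381$ ($V = 908 - 1289 = -381$)
$\sqrt{8 \cdot 7 \cdot 5 + X{\left(31 \right)}} - V = \sqrt{8 \cdot 7 \cdot 5 + 3 \sqrt{31}} - -381 = \sqrt{56 \cdot 5 + 3 \sqrt{31}} + 381 = \sqrt{280 + 3 \sqrt{31}} + 381 = 381 + \sqrt{280 + 3 \sqrt{31}}$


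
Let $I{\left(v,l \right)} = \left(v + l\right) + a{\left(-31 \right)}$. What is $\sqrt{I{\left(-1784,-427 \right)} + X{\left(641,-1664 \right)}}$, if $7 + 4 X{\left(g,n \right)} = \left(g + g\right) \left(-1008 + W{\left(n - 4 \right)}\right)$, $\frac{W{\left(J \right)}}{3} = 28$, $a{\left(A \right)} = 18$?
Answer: $\frac{i \sqrt{1193347}}{2} \approx 546.2 i$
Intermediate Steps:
$W{\left(J \right)} = 84$ ($W{\left(J \right)} = 3 \cdot 28 = 84$)
$I{\left(v,l \right)} = 18 + l + v$ ($I{\left(v,l \right)} = \left(v + l\right) + 18 = \left(l + v\right) + 18 = 18 + l + v$)
$X{\left(g,n \right)} = - \frac{7}{4} - 462 g$ ($X{\left(g,n \right)} = - \frac{7}{4} + \frac{\left(g + g\right) \left(-1008 + 84\right)}{4} = - \frac{7}{4} + \frac{2 g \left(-924\right)}{4} = - \frac{7}{4} + \frac{\left(-1848\right) g}{4} = - \frac{7}{4} - 462 g$)
$\sqrt{I{\left(-1784,-427 \right)} + X{\left(641,-1664 \right)}} = \sqrt{\left(18 - 427 - 1784\right) - \frac{1184575}{4}} = \sqrt{-2193 - \frac{1184575}{4}} = \sqrt{- \frac{1193347}{4}} = \frac{i \sqrt{1193347}}{2}$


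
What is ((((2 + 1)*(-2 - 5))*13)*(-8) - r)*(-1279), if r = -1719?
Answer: -4991937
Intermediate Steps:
((((2 + 1)*(-2 - 5))*13)*(-8) - r)*(-1279) = ((((2 + 1)*(-2 - 5))*13)*(-8) - 1*(-1719))*(-1279) = (((3*(-7))*13)*(-8) + 1719)*(-1279) = (-21*13*(-8) + 1719)*(-1279) = (-273*(-8) + 1719)*(-1279) = (2184 + 1719)*(-1279) = 3903*(-1279) = -4991937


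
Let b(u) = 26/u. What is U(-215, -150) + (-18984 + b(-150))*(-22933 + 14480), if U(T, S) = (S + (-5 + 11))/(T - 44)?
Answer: 3117192254651/19425 ≈ 1.6047e+8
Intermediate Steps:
U(T, S) = (6 + S)/(-44 + T) (U(T, S) = (S + 6)/(-44 + T) = (6 + S)/(-44 + T))
U(-215, -150) + (-18984 + b(-150))*(-22933 + 14480) = (6 - 150)/(-44 - 215) + (-18984 + 26/(-150))*(-22933 + 14480) = -144/(-259) + (-18984 + 26*(-1/150))*(-8453) = -1/259*(-144) + (-18984 - 13/75)*(-8453) = 144/259 - 1423813/75*(-8453) = 144/259 + 12035491289/75 = 3117192254651/19425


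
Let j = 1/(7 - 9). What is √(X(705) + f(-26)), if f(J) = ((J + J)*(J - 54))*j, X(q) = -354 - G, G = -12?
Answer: I*√2422 ≈ 49.214*I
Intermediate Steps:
j = -½ (j = 1/(-2) = -½ ≈ -0.50000)
X(q) = -342 (X(q) = -354 - 1*(-12) = -354 + 12 = -342)
f(J) = -J*(-54 + J) (f(J) = ((J + J)*(J - 54))*(-½) = ((2*J)*(-54 + J))*(-½) = (2*J*(-54 + J))*(-½) = -J*(-54 + J))
√(X(705) + f(-26)) = √(-342 - 26*(54 - 1*(-26))) = √(-342 - 26*(54 + 26)) = √(-342 - 26*80) = √(-342 - 2080) = √(-2422) = I*√2422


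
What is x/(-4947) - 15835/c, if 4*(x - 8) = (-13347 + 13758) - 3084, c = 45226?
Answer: -96950557/447466044 ≈ -0.21667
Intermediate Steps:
x = -2641/4 (x = 8 + ((-13347 + 13758) - 3084)/4 = 8 + (411 - 3084)/4 = 8 + (1/4)*(-2673) = 8 - 2673/4 = -2641/4 ≈ -660.25)
x/(-4947) - 15835/c = -2641/4/(-4947) - 15835/45226 = -2641/4*(-1/4947) - 15835*1/45226 = 2641/19788 - 15835/45226 = -96950557/447466044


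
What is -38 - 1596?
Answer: -1634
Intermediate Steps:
-38 - 1596 = -1634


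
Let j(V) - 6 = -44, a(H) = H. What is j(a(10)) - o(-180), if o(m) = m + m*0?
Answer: 142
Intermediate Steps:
o(m) = m (o(m) = m + 0 = m)
j(V) = -38 (j(V) = 6 - 44 = -38)
j(a(10)) - o(-180) = -38 - 1*(-180) = -38 + 180 = 142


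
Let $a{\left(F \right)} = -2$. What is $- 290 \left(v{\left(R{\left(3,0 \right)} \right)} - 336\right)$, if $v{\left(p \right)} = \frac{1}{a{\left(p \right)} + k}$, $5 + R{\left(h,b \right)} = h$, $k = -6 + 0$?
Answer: $\frac{389905}{4} \approx 97476.0$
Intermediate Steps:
$k = -6$
$R{\left(h,b \right)} = -5 + h$
$v{\left(p \right)} = - \frac{1}{8}$ ($v{\left(p \right)} = \frac{1}{-2 - 6} = \frac{1}{-8} = - \frac{1}{8}$)
$- 290 \left(v{\left(R{\left(3,0 \right)} \right)} - 336\right) = - 290 \left(- \frac{1}{8} - 336\right) = \left(-290\right) \left(- \frac{2689}{8}\right) = \frac{389905}{4}$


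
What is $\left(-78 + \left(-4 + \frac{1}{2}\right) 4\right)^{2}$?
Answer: $8464$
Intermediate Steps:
$\left(-78 + \left(-4 + \frac{1}{2}\right) 4\right)^{2} = \left(-78 - 14\right)^{2} = \left(-92\right)^{2} = 8464$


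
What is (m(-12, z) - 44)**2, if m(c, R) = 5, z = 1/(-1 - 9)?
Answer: 1521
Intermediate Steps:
z = -1/10 (z = 1/(-10) = -1/10 ≈ -0.10000)
(m(-12, z) - 44)**2 = (5 - 44)**2 = (-39)**2 = 1521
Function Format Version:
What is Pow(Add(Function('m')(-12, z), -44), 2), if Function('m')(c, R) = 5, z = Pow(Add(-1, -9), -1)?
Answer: 1521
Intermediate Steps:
z = Rational(-1, 10) (z = Pow(-10, -1) = Rational(-1, 10) ≈ -0.10000)
Pow(Add(Function('m')(-12, z), -44), 2) = Pow(Add(5, -44), 2) = Pow(-39, 2) = 1521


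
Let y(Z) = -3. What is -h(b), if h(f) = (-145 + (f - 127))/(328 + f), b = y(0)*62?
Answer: 229/71 ≈ 3.2254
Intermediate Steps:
b = -186 (b = -3*62 = -186)
h(f) = (-272 + f)/(328 + f) (h(f) = (-145 + (-127 + f))/(328 + f) = (-272 + f)/(328 + f))
-h(b) = -(-272 - 186)/(328 - 186) = -(-458)/142 = -1*(-229/71) = 229/71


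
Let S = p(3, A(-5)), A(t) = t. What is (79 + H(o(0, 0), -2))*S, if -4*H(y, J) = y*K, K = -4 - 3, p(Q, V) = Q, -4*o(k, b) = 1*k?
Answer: 237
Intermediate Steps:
o(k, b) = -k/4
S = 3
K = -7
H(y, J) = 7*y/4 (H(y, J) = -y*(-7)/4 = -(-7)*y/4 = 7*y/4)
(79 + H(o(0, 0), -2))*S = (79 + 7*(-¼*0)/4)*3 = (79 + (7/4)*0)*3 = (79 + 0)*3 = 79*3 = 237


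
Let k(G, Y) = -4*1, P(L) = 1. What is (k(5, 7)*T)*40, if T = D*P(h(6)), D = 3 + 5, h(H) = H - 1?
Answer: -1280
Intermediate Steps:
h(H) = -1 + H
D = 8
k(G, Y) = -4
T = 8 (T = 8*1 = 8)
(k(5, 7)*T)*40 = -4*8*40 = -32*40 = -1280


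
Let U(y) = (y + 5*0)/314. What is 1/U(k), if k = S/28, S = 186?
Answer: 4396/93 ≈ 47.269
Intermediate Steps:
k = 93/14 (k = 186/28 = 186*(1/28) = 93/14 ≈ 6.6429)
U(y) = y/314 (U(y) = (y + 0)*(1/314) = y*(1/314) = y/314)
1/U(k) = 1/((1/314)*(93/14)) = 1/(93/4396) = 4396/93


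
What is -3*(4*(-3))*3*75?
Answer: 8100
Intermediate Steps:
-3*(4*(-3))*3*75 = -3*(-12*3)*75 = -(-108)*75 = -3*(-2700) = 8100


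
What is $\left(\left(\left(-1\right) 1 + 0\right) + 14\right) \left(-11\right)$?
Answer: $-143$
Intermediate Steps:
$\left(\left(\left(-1\right) 1 + 0\right) + 14\right) \left(-11\right) = \left(\left(-1 + 0\right) + 14\right) \left(-11\right) = \left(-1 + 14\right) \left(-11\right) = 13 \left(-11\right) = -143$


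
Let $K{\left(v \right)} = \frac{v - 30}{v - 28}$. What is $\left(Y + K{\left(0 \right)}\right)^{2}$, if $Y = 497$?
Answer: $\frac{48622729}{196} \approx 2.4808 \cdot 10^{5}$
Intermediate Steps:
$K{\left(v \right)} = \frac{-30 + v}{-28 + v}$
$\left(Y + K{\left(0 \right)}\right)^{2} = \left(497 + \frac{-30 + 0}{-28 + 0}\right)^{2} = \left(497 + \frac{1}{-28} \left(-30\right)\right)^{2} = \left(497 - - \frac{15}{14}\right)^{2} = \left(497 + \frac{15}{14}\right)^{2} = \left(\frac{6973}{14}\right)^{2} = \frac{48622729}{196}$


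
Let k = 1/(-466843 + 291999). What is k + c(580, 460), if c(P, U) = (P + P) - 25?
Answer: 198447939/174844 ≈ 1135.0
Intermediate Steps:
c(P, U) = -25 + 2*P (c(P, U) = 2*P - 25 = -25 + 2*P)
k = -1/174844 (k = 1/(-174844) = -1/174844 ≈ -5.7194e-6)
k + c(580, 460) = -1/174844 + (-25 + 2*580) = -1/174844 + (-25 + 1160) = -1/174844 + 1135 = 198447939/174844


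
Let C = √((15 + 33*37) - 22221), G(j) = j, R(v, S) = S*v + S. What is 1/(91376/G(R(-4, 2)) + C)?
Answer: -137064/2087582209 - 9*I*√20985/2087582209 ≈ -6.5657e-5 - 6.2453e-7*I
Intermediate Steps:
R(v, S) = S + S*v
C = I*√20985 (C = √((15 + 1221) - 22221) = √(1236 - 22221) = √(-20985) = I*√20985 ≈ 144.86*I)
1/(91376/G(R(-4, 2)) + C) = 1/(91376/((2*(1 - 4))) + I*√20985) = 1/(91376/((2*(-3))) + I*√20985) = 1/(91376/(-6) + I*√20985) = 1/(91376*(-⅙) + I*√20985) = 1/(-45688/3 + I*√20985)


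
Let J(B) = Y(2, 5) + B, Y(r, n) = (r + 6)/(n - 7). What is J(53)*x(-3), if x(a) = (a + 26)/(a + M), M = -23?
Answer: -1127/26 ≈ -43.346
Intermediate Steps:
Y(r, n) = (6 + r)/(-7 + n)
x(a) = (26 + a)/(-23 + a) (x(a) = (a + 26)/(a - 23) = (26 + a)/(-23 + a))
J(B) = -4 + B (J(B) = (6 + 2)/(-7 + 5) + B = 8/(-2) + B = -½*8 + B = -4 + B)
J(53)*x(-3) = (-4 + 53)*((26 - 3)/(-23 - 3)) = 49*(23/(-26)) = 49*(-1/26*23) = 49*(-23/26) = -1127/26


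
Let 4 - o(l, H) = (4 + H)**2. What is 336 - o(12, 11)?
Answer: 557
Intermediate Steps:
o(l, H) = 4 - (4 + H)**2
336 - o(12, 11) = 336 - (4 - (4 + 11)**2) = 336 - (4 - 1*15**2) = 336 - (4 - 1*225) = 336 - (4 - 225) = 336 - 1*(-221) = 336 + 221 = 557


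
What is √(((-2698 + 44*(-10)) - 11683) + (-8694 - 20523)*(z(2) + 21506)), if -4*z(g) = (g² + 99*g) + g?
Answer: 2*I*√156716389 ≈ 25037.0*I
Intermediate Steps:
z(g) = -25*g - g²/4 (z(g) = -((g² + 99*g) + g)/4 = -(g² + 100*g)/4 = -25*g - g²/4)
√(((-2698 + 44*(-10)) - 11683) + (-8694 - 20523)*(z(2) + 21506)) = √(((-2698 + 44*(-10)) - 11683) + (-8694 - 20523)*(-¼*2*(100 + 2) + 21506)) = √(((-2698 - 440) - 11683) - 29217*(-¼*2*102 + 21506)) = √((-3138 - 11683) - 29217*(-51 + 21506)) = √(-14821 - 29217*21455) = √(-14821 - 626850735) = √(-626865556) = 2*I*√156716389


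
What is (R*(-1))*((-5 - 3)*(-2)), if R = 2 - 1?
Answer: -16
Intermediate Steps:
R = 1
(R*(-1))*((-5 - 3)*(-2)) = (1*(-1))*((-5 - 3)*(-2)) = -(-8)*(-2) = -1*16 = -16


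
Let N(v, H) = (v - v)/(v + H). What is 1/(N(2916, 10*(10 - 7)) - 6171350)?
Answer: -1/6171350 ≈ -1.6204e-7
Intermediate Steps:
N(v, H) = 0 (N(v, H) = 0/(H + v) = 0)
1/(N(2916, 10*(10 - 7)) - 6171350) = 1/(0 - 6171350) = 1/(-6171350) = -1/6171350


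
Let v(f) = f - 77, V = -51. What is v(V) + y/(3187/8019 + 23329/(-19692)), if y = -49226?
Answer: 861930265448/13812983 ≈ 62400.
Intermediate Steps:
v(f) = -77 + f
v(V) + y/(3187/8019 + 23329/(-19692)) = (-77 - 51) - 49226/(3187/8019 + 23329/(-19692)) = -128 - 49226/(3187*(1/8019) + 23329*(-1/19692)) = -128 - 49226/(3187/8019 - 23329/19692) = -128 - 49226/(-13812983/17545572) = -128 - 49226*(-17545572/13812983) = -128 + 863698327272/13812983 = 861930265448/13812983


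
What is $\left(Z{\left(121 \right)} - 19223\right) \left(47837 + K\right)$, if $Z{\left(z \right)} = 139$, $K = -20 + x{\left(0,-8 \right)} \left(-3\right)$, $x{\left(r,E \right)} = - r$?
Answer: $-912539628$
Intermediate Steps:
$K = -20$ ($K = -20 + \left(-1\right) 0 \left(-3\right) = -20 + 0 \left(-3\right) = -20 + 0 = -20$)
$\left(Z{\left(121 \right)} - 19223\right) \left(47837 + K\right) = \left(139 - 19223\right) \left(47837 - 20\right) = \left(-19084\right) 47817 = -912539628$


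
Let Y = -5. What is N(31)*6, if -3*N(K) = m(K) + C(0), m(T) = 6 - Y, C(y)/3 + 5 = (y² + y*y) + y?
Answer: 8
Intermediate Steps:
C(y) = -15 + 3*y + 6*y² (C(y) = -15 + 3*((y² + y*y) + y) = -15 + 3*((y² + y²) + y) = -15 + 3*(2*y² + y) = -15 + 3*(y + 2*y²) = -15 + (3*y + 6*y²) = -15 + 3*y + 6*y²)
m(T) = 11 (m(T) = 6 - 1*(-5) = 6 + 5 = 11)
N(K) = 4/3 (N(K) = -(11 + (-15 + 3*0 + 6*0²))/3 = -(11 + (-15 + 0 + 6*0))/3 = -(11 + (-15 + 0 + 0))/3 = -(11 - 15)/3 = -⅓*(-4) = 4/3)
N(31)*6 = (4/3)*6 = 8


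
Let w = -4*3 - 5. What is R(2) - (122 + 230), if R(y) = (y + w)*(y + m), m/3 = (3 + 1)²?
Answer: -1102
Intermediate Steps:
m = 48 (m = 3*(3 + 1)² = 3*4² = 3*16 = 48)
w = -17 (w = -12 - 5 = -17)
R(y) = (-17 + y)*(48 + y) (R(y) = (y - 17)*(y + 48) = (-17 + y)*(48 + y))
R(2) - (122 + 230) = (-816 + 2² + 31*2) - (122 + 230) = (-816 + 4 + 62) - 1*352 = -750 - 352 = -1102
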